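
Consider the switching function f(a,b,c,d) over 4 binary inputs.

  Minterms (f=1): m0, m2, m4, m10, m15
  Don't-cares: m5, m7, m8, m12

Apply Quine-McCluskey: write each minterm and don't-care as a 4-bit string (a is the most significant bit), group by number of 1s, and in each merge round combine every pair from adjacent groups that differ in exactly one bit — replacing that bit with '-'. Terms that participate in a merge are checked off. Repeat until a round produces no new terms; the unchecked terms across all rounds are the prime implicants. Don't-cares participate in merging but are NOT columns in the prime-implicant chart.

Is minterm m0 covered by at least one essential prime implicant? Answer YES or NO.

[col 0] 0000*, 0010*, 0100*, 0101*, 0111*, 1000*, 1010*, 1100*, 1111*
[col 1] -000*, -010*, -100*, -111, 0-00*, 00-0*, 01-1, 010-, 1-00*, 10-0*
[col 2] --00, -0-0
Prime implicants: --00, -0-0, -111, 01-1, 010-
PI chart (minterm → PIs covering it):
  0 | --00,-0-0
  2 | -0-0  (sole → essential)
  4 | --00,010-
  10 | -0-0  (sole → essential)
  15 | -111  (sole → essential)
Essential prime implicants: -0-0, -111

YES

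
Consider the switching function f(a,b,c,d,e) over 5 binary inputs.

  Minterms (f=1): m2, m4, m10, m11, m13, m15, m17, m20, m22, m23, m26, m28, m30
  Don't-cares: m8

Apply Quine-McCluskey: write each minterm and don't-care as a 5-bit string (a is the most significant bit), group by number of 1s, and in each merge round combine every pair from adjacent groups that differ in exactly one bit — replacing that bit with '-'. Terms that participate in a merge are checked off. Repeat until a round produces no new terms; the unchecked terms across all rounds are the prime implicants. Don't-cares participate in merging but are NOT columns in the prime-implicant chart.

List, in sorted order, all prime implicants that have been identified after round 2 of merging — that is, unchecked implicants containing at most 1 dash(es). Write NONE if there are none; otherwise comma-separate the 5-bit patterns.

[col 0] 00010*, 00100*, 01000*, 01010*, 01011*, 01101*, 01111*, 10001, 10100*, 10110*, 10111*, 11010*, 11100*, 11110*
[col 1] -0100, -1010, 0-010, 01-11, 010-0, 0101-, 011-1, 1-100*, 1-110*, 101-0*, 1011-, 11-10, 111-0*
[col 2] 1-1-0
Prime implicants: -0100, -1010, 0-010, 01-11, 010-0, 0101-, 011-1, 1-1-0, 10001, 1011-, 11-10

-0100, -1010, 0-010, 01-11, 010-0, 0101-, 011-1, 10001, 1011-, 11-10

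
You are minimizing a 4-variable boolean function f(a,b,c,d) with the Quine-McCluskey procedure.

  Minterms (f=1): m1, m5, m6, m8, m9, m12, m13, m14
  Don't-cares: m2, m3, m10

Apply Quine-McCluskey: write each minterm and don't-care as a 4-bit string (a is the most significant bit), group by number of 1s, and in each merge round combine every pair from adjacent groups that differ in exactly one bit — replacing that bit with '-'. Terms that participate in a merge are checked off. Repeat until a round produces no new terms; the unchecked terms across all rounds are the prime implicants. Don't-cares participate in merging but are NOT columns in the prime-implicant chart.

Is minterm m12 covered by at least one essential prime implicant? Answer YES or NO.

NO

size-2^0 implicants → 0001(✓)  0010(✓)  0011(✓)  0101(✓)  0110(✓)  1000(✓)  1001(✓)  1010(✓)  1100(✓)  1101(✓)  1110(✓)
size-2^1 implicants → -001(✓)  -010(✓)  -101(✓)  -110(✓)  0-01(✓)  0-10(✓)  00-1  001-  1-00(✓)  1-01(✓)  1-10(✓)  10-0(✓)  100-(✓)  11-0(✓)  110-(✓)
size-2^2 implicants → --01  --10  1--0  1-0-
Unchecked terms (primes): --01, --10, 00-1, 001-, 1--0, 1-0-
Minterm coverage:
  m1 ⊆ --01,00-1
  m5 ⊆ --01 [E]
  m6 ⊆ --10 [E]
  m8 ⊆ 1--0,1-0-
  m9 ⊆ --01,1-0-
  m12 ⊆ 1--0,1-0-
  m13 ⊆ --01,1-0-
  m14 ⊆ --10,1--0
E = {--01, --10}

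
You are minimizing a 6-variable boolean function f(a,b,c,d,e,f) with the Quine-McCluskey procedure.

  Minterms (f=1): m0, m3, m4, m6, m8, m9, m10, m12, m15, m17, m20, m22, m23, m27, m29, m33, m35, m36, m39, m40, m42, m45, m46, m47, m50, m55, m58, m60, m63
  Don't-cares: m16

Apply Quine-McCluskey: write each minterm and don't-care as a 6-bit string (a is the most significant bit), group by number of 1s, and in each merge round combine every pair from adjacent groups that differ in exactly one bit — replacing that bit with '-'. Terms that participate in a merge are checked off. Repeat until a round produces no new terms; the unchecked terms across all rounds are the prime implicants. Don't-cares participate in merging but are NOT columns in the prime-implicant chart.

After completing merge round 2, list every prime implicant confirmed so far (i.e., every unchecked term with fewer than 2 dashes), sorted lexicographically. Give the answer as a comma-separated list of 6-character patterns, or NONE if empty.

[col 0] 000000*, 000011*, 000100*, 000110*, 001000*, 001001*, 001010*, 001100*, 001111*, 010000*, 010001*, 010100*, 010110*, 010111*, 011011, 011101, 100001*, 100011*, 100100*, 100111*, 101000*, 101010*, 101101*, 101110*, 101111*, 110010*, 110111*, 111010*, 111100, 111111*
[col 1] -00011, -00100, -01000*, -01010*, -01111, -10111, 0-0000*, 0-0100*, 0-0110*, 00-000*, 00-100*, 000-00*, 0001-0*, 001-00*, 0010-0*, 00100-, 010-00*, 01000-, 0101-0*, 01011-, 1-0111*, 1-1010, 1-1111*, 10-111*, 100-11, 1000-1, 101-10, 1010-0*, 1011-1, 10111-, 11-010, 11-111*
[col 2] -010-0, 0-0-00, 0-01-0, 00--00, 1--111
Prime implicants: -00011, -00100, -010-0, -01111, -10111, 0-0-00, 0-01-0, 00--00, 00100-, 01000-, 01011-, 011011, 011101, 1--111, 1-1010, 100-11, 1000-1, 101-10, 1011-1, 10111-, 11-010, 111100

-00011, -00100, -01111, -10111, 00100-, 01000-, 01011-, 011011, 011101, 1-1010, 100-11, 1000-1, 101-10, 1011-1, 10111-, 11-010, 111100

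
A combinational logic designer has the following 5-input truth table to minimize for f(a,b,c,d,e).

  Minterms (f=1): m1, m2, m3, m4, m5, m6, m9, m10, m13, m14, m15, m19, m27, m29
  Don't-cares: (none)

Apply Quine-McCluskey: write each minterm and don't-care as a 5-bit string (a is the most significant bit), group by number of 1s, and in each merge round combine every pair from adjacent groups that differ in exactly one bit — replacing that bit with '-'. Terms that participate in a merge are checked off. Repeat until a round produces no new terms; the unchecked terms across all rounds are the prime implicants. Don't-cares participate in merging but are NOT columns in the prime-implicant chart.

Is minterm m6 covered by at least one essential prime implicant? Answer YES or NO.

size-2^0 implicants → 00001(✓)  00010(✓)  00011(✓)  00100(✓)  00101(✓)  00110(✓)  01001(✓)  01010(✓)  01101(✓)  01110(✓)  01111(✓)  10011(✓)  11011(✓)  11101(✓)
size-2^1 implicants → -0011  -1101  0-001(✓)  0-010(✓)  0-101(✓)  0-110(✓)  00-01(✓)  00-10(✓)  000-1  0001-  001-0  0010-  01-01(✓)  01-10(✓)  011-1  0111-  1-011
size-2^2 implicants → 0--01  0--10
Unchecked terms (primes): -0011, -1101, 0--01, 0--10, 000-1, 0001-, 001-0, 0010-, 011-1, 0111-, 1-011
Minterm coverage:
  m1 ⊆ 0--01,000-1
  m2 ⊆ 0--10,0001-
  m3 ⊆ -0011,000-1,0001-
  m4 ⊆ 001-0,0010-
  m5 ⊆ 0--01,0010-
  m6 ⊆ 0--10,001-0
  m9 ⊆ 0--01 [E]
  m10 ⊆ 0--10 [E]
  m13 ⊆ -1101,0--01,011-1
  m14 ⊆ 0--10,0111-
  m15 ⊆ 011-1,0111-
  m19 ⊆ -0011,1-011
  m27 ⊆ 1-011 [E]
  m29 ⊆ -1101 [E]
E = {-1101, 0--01, 0--10, 1-011}

YES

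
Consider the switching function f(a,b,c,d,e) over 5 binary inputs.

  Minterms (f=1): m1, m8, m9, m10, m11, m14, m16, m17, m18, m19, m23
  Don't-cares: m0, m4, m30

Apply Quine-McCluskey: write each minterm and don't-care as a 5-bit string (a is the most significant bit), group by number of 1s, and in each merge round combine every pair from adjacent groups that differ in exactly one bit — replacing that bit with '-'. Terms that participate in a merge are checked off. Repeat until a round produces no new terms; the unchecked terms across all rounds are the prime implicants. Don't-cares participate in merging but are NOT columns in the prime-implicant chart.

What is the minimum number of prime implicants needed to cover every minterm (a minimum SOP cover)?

5

size-2^0 implicants → 00000(✓)  00001(✓)  00100(✓)  01000(✓)  01001(✓)  01010(✓)  01011(✓)  01110(✓)  10000(✓)  10001(✓)  10010(✓)  10011(✓)  10111(✓)  11110(✓)
size-2^1 implicants → -0000(✓)  -0001(✓)  -1110  0-000(✓)  0-001(✓)  00-00  0000-(✓)  01-10  010-0(✓)  010-1(✓)  0100-(✓)  0101-(✓)  10-11  100-0(✓)  100-1(✓)  1000-(✓)  1001-(✓)
size-2^2 implicants → -000-  0-00-  010--  100--
Unchecked terms (primes): -000-, -1110, 0-00-, 00-00, 01-10, 010--, 10-11, 100--
Minterm coverage:
  m1 ⊆ -000-,0-00-
  m8 ⊆ 0-00-,010--
  m9 ⊆ 0-00-,010--
  m10 ⊆ 01-10,010--
  m11 ⊆ 010-- [E]
  m14 ⊆ -1110,01-10
  m16 ⊆ -000-,100--
  m17 ⊆ -000-,100--
  m18 ⊆ 100-- [E]
  m19 ⊆ 10-11,100--
  m23 ⊆ 10-11 [E]
E = {010--, 10-11, 100--}
Petrick residual → -000-, -1110
Cover = b'c'd' + bcde' + a'bc' + ab'de + ab'c'  |cover|=5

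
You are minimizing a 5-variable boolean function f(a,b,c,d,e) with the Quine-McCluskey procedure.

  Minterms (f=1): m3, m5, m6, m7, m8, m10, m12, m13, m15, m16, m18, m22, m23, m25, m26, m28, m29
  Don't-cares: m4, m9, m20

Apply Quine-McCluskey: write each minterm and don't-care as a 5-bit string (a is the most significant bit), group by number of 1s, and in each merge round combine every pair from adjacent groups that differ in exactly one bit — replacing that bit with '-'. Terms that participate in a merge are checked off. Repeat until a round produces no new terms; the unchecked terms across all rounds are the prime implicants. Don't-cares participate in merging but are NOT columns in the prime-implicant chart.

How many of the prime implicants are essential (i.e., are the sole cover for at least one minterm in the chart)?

[col 0] 00011*, 00100*, 00101*, 00110*, 00111*, 01000*, 01001*, 01010*, 01100*, 01101*, 01111*, 10000*, 10010*, 10100*, 10110*, 10111*, 11001*, 11010*, 11100*, 11101*
[col 1] -0100*, -0110*, -0111*, -1001*, -1010, -1100*, -1101*, 0-100*, 0-101*, 0-111*, 00-11, 001-0*, 001-1*, 0010-*, 0011-*, 01-00*, 01-01*, 010-0, 0100-*, 011-1*, 0110-*, 1-010, 1-100*, 10-00*, 10-10*, 100-0*, 101-0*, 1011-*, 11-01*, 1110-*
[col 2] --100, -01-0, -011-, -1-01, -110-, 0-1-1, 0-10-, 001--, 01-0-, 10--0
Prime implicants: --100, -01-0, -011-, -1-01, -1010, -110-, 0-1-1, 0-10-, 00-11, 001--, 01-0-, 010-0, 1-010, 10--0
PI chart (minterm → PIs covering it):
  3 | 00-11  (sole → essential)
  5 | 0-1-1,0-10-,001--
  6 | -01-0,-011-,001--
  7 | -011-,0-1-1,00-11,001--
  8 | 01-0-,010-0
  10 | -1010,010-0
  12 | --100,-110-,0-10-,01-0-
  13 | -1-01,-110-,0-1-1,0-10-,01-0-
  15 | 0-1-1  (sole → essential)
  16 | 10--0  (sole → essential)
  18 | 1-010,10--0
  22 | -01-0,-011-,10--0
  23 | -011-  (sole → essential)
  25 | -1-01  (sole → essential)
  26 | -1010,1-010
  28 | --100,-110-
  29 | -1-01,-110-
Essential prime implicants: -011-, -1-01, 0-1-1, 00-11, 10--0

5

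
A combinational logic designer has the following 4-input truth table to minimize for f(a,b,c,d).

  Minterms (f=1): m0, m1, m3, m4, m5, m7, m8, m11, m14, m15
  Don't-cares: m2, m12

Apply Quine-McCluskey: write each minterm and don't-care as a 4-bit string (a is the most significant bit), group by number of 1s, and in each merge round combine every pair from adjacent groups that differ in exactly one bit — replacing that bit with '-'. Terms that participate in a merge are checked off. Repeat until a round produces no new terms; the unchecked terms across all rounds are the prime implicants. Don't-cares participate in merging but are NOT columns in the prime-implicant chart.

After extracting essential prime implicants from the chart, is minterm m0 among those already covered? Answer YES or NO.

YES

Round 0: 0000✓ 0001✓ 0010✓ 0011✓ 0100✓ 0101✓ 0111✓ 1000✓ 1011✓ 1100✓ 1110✓ 1111✓
Round 1: -000✓ -011✓ -100✓ -111✓ 0-00✓ 0-01✓ 0-11✓ 00-0✓ 00-1✓ 000-✓ 001-✓ 01-1✓ 010-✓ 1-00✓ 1-11✓ 11-0 111-
Round 2: --00 --11 0--1 0-0- 00--
PIs = {--00, --11, 0--1, 0-0-, 00--, 11-0, 111-}
Coverage chart:
  m0: --00,0-0-,00--
  m1: 0--1,0-0-,00--
  m3: --11,0--1,00--
  m4: --00,0-0-
  m5: 0--1,0-0-
  m7: --11,0--1
  m8: --00 ←essential
  m11: --11 ←essential
  m14: 11-0,111-
  m15: --11,111-
Essential: --00, --11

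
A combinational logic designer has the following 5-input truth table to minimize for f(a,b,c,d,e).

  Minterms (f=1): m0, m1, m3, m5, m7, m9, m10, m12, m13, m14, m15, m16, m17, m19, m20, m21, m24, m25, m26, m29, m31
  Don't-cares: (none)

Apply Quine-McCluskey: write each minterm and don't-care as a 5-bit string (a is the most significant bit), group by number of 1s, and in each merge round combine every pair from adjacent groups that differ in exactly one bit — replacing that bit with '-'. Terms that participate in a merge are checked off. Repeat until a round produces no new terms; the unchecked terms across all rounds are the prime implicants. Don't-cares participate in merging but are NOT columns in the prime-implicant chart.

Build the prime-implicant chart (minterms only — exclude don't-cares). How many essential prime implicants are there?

6

Round 0: 00000✓ 00001✓ 00011✓ 00101✓ 00111✓ 01001✓ 01010✓ 01100✓ 01101✓ 01110✓ 01111✓ 10000✓ 10001✓ 10011✓ 10100✓ 10101✓ 11000✓ 11001✓ 11010✓ 11101✓ 11111✓
Round 1: -0000✓ -0001✓ -0011✓ -0101✓ -1001✓ -1010 -1101✓ -1111✓ 0-001✓ 0-101✓ 0-111✓ 00-01✓ 00-11✓ 000-1✓ 0000-✓ 001-1✓ 01-01✓ 01-10 011-0✓ 011-1✓ 0110-✓ 0111-✓ 1-000✓ 1-001✓ 1-101✓ 10-00✓ 10-01✓ 100-1✓ 1000-✓ 1010-✓ 11-01✓ 110-0 1100-✓ 111-1✓
Round 2: --001✓ --101✓ -0-01✓ -00-1 -000- -1-01✓ -11-1 0--01✓ 0-1-1 00--1 011-- 1--01✓ 1-00- 10-0-
Round 3: ---01
PIs = {---01, -00-1, -000-, -1010, -11-1, 0-1-1, 00--1, 01-10, 011--, 1-00-, 10-0-, 110-0}
Coverage chart:
  m0: -000- ←essential
  m1: ---01,-00-1,-000-,00--1
  m3: -00-1,00--1
  m5: ---01,0-1-1,00--1
  m7: 0-1-1,00--1
  m9: ---01 ←essential
  m10: -1010,01-10
  m12: 011-- ←essential
  m13: ---01,-11-1,0-1-1,011--
  m14: 01-10,011--
  m15: -11-1,0-1-1,011--
  m16: -000-,1-00-,10-0-
  m17: ---01,-00-1,-000-,1-00-,10-0-
  m19: -00-1 ←essential
  m20: 10-0- ←essential
  m21: ---01,10-0-
  m24: 1-00-,110-0
  m25: ---01,1-00-
  m26: -1010,110-0
  m29: ---01,-11-1
  m31: -11-1 ←essential
Essential: ---01, -00-1, -000-, -11-1, 011--, 10-0-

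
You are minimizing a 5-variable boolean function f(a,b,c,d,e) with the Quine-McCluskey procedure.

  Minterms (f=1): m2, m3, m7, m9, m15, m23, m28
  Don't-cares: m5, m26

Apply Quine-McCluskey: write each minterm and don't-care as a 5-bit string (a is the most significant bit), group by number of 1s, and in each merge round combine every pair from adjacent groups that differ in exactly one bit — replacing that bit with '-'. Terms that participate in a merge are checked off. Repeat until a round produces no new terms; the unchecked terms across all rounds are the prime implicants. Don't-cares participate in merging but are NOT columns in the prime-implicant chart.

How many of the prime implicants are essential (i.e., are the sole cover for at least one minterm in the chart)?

[col 0] 00010*, 00011*, 00101*, 00111*, 01001, 01111*, 10111*, 11010, 11100
[col 1] -0111, 0-111, 00-11, 0001-, 001-1
Prime implicants: -0111, 0-111, 00-11, 0001-, 001-1, 01001, 11010, 11100
PI chart (minterm → PIs covering it):
  2 | 0001-  (sole → essential)
  3 | 00-11,0001-
  7 | -0111,0-111,00-11,001-1
  9 | 01001  (sole → essential)
  15 | 0-111  (sole → essential)
  23 | -0111  (sole → essential)
  28 | 11100  (sole → essential)
Essential prime implicants: -0111, 0-111, 0001-, 01001, 11100

5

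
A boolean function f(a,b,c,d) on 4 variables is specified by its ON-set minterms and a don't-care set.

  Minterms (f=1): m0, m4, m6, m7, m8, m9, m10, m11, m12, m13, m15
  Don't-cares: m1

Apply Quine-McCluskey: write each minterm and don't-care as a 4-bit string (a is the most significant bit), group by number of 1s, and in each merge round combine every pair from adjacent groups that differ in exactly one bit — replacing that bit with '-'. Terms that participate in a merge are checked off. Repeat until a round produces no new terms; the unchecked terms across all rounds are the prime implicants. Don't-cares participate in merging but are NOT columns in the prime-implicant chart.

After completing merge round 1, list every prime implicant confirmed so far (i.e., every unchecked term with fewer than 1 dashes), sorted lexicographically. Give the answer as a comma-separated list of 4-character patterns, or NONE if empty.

Round 0: 0000✓ 0001✓ 0100✓ 0110✓ 0111✓ 1000✓ 1001✓ 1010✓ 1011✓ 1100✓ 1101✓ 1111✓
Round 1: -000✓ -001✓ -100✓ -111 0-00✓ 000-✓ 01-0 011- 1-00✓ 1-01✓ 1-11✓ 10-0✓ 10-1✓ 100-✓ 101-✓ 11-1✓ 110-✓
Round 2: --00 -00- 1--1 1-0- 10--
PIs = {--00, -00-, -111, 01-0, 011-, 1--1, 1-0-, 10--}

NONE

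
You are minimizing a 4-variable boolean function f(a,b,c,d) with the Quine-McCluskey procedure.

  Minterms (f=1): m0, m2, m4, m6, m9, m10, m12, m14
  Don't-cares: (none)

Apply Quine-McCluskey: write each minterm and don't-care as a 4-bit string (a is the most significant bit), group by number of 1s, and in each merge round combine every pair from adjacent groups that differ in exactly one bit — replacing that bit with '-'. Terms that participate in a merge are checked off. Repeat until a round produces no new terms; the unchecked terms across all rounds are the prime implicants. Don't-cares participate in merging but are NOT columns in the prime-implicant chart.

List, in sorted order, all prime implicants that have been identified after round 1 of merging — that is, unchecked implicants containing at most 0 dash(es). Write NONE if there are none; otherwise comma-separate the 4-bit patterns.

[col 0] 0000*, 0010*, 0100*, 0110*, 1001, 1010*, 1100*, 1110*
[col 1] -010*, -100*, -110*, 0-00*, 0-10*, 00-0*, 01-0*, 1-10*, 11-0*
[col 2] --10, -1-0, 0--0
Prime implicants: --10, -1-0, 0--0, 1001

1001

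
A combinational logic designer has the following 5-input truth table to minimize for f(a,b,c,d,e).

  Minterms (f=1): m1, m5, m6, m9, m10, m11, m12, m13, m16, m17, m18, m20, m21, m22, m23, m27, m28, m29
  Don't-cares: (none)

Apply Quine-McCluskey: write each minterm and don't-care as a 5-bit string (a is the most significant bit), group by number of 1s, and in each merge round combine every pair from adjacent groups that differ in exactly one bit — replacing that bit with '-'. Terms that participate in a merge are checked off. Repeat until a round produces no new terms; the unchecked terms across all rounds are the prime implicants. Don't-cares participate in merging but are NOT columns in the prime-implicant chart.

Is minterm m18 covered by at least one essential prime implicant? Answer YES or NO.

YES

size-2^0 implicants → 00001(✓)  00101(✓)  00110(✓)  01001(✓)  01010(✓)  01011(✓)  01100(✓)  01101(✓)  10000(✓)  10001(✓)  10010(✓)  10100(✓)  10101(✓)  10110(✓)  10111(✓)  11011(✓)  11100(✓)  11101(✓)
size-2^1 implicants → -0001(✓)  -0101(✓)  -0110  -1011  -1100(✓)  -1101(✓)  0-001(✓)  0-101(✓)  00-01(✓)  01-01(✓)  010-1  0101-  0110-(✓)  1-100(✓)  1-101(✓)  10-00(✓)  10-01(✓)  10-10(✓)  100-0(✓)  1000-(✓)  101-0(✓)  101-1(✓)  1010-(✓)  1011-(✓)  1110-(✓)
size-2^2 implicants → --101  -0-01  -110-  0--01  1-10-  10--0  10-0-  101--
Unchecked terms (primes): --101, -0-01, -0110, -1011, -110-, 0--01, 010-1, 0101-, 1-10-, 10--0, 10-0-, 101--
Minterm coverage:
  m1 ⊆ -0-01,0--01
  m5 ⊆ --101,-0-01,0--01
  m6 ⊆ -0110 [E]
  m9 ⊆ 0--01,010-1
  m10 ⊆ 0101- [E]
  m11 ⊆ -1011,010-1,0101-
  m12 ⊆ -110- [E]
  m13 ⊆ --101,-110-,0--01
  m16 ⊆ 10--0,10-0-
  m17 ⊆ -0-01,10-0-
  m18 ⊆ 10--0 [E]
  m20 ⊆ 1-10-,10--0,10-0-,101--
  m21 ⊆ --101,-0-01,1-10-,10-0-,101--
  m22 ⊆ -0110,10--0,101--
  m23 ⊆ 101-- [E]
  m27 ⊆ -1011 [E]
  m28 ⊆ -110-,1-10-
  m29 ⊆ --101,-110-,1-10-
E = {-0110, -1011, -110-, 0101-, 10--0, 101--}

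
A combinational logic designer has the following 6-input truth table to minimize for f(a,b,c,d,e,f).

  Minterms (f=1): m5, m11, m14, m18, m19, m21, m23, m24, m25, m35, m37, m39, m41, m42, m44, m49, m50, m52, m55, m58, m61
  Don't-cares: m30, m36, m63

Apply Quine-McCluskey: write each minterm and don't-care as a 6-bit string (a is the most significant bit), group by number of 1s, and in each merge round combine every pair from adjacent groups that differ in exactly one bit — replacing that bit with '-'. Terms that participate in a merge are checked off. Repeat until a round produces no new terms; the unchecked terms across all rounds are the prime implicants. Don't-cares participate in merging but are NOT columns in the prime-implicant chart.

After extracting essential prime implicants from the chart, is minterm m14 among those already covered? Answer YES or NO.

YES

size-2^0 implicants → 000101(✓)  001011  001110(✓)  010010(✓)  010011(✓)  010101(✓)  010111(✓)  011000(✓)  011001(✓)  011110(✓)  100011(✓)  100100(✓)  100101(✓)  100111(✓)  101001  101010(✓)  101100(✓)  110001  110010(✓)  110100(✓)  110111(✓)  111010(✓)  111101(✓)  111111(✓)
size-2^1 implicants → -00101  -10010  -10111  0-0101  0-1110  010-11  01001-  0101-1  01100-  1-0100  1-0111  1-1010  10-100  100-11  1001-1  10010-  11-010  11-111  1111-1
Unchecked terms (primes): -00101, -10010, -10111, 0-0101, 0-1110, 001011, 010-11, 01001-, 0101-1, 01100-, 1-0100, 1-0111, 1-1010, 10-100, 100-11, 1001-1, 10010-, 101001, 11-010, 11-111, 110001, 1111-1
Minterm coverage:
  m5 ⊆ -00101,0-0101
  m11 ⊆ 001011 [E]
  m14 ⊆ 0-1110 [E]
  m18 ⊆ -10010,01001-
  m19 ⊆ 010-11,01001-
  m21 ⊆ 0-0101,0101-1
  m23 ⊆ -10111,010-11,0101-1
  m24 ⊆ 01100- [E]
  m25 ⊆ 01100- [E]
  m35 ⊆ 100-11 [E]
  m37 ⊆ -00101,1001-1,10010-
  m39 ⊆ 1-0111,100-11,1001-1
  m41 ⊆ 101001 [E]
  m42 ⊆ 1-1010 [E]
  m44 ⊆ 10-100 [E]
  m49 ⊆ 110001 [E]
  m50 ⊆ -10010,11-010
  m52 ⊆ 1-0100 [E]
  m55 ⊆ -10111,1-0111,11-111
  m58 ⊆ 1-1010,11-010
  m61 ⊆ 1111-1 [E]
E = {0-1110, 001011, 01100-, 1-0100, 1-1010, 10-100, 100-11, 101001, 110001, 1111-1}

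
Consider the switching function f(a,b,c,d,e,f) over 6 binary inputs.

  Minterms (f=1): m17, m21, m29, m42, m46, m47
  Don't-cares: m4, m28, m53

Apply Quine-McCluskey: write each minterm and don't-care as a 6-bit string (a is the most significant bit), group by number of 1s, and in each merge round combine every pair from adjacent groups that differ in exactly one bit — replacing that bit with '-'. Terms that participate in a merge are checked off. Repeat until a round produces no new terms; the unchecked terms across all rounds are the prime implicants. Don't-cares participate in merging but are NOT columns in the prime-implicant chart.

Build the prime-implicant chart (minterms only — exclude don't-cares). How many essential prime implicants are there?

3

Round 0: 000100 010001✓ 010101✓ 011100✓ 011101✓ 101010✓ 101110✓ 101111✓ 110101✓
Round 1: -10101 01-101 010-01 01110- 101-10 10111-
PIs = {-10101, 000100, 01-101, 010-01, 01110-, 101-10, 10111-}
Coverage chart:
  m17: 010-01 ←essential
  m21: -10101,01-101,010-01
  m29: 01-101,01110-
  m42: 101-10 ←essential
  m46: 101-10,10111-
  m47: 10111- ←essential
Essential: 010-01, 101-10, 10111-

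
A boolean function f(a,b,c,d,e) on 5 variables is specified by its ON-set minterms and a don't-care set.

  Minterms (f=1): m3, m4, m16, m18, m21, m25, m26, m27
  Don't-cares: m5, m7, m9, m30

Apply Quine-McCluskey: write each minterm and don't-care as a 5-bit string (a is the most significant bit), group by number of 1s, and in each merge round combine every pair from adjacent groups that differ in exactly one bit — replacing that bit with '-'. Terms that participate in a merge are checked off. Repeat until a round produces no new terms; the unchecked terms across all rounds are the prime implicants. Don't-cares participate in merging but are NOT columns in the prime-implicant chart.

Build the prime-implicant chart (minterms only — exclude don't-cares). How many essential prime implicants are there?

4

size-2^0 implicants → 00011(✓)  00100(✓)  00101(✓)  00111(✓)  01001(✓)  10000(✓)  10010(✓)  10101(✓)  11001(✓)  11010(✓)  11011(✓)  11110(✓)
size-2^1 implicants → -0101  -1001  00-11  001-1  0010-  1-010  100-0  11-10  110-1  1101-
Unchecked terms (primes): -0101, -1001, 00-11, 001-1, 0010-, 1-010, 100-0, 11-10, 110-1, 1101-
Minterm coverage:
  m3 ⊆ 00-11 [E]
  m4 ⊆ 0010- [E]
  m16 ⊆ 100-0 [E]
  m18 ⊆ 1-010,100-0
  m21 ⊆ -0101 [E]
  m25 ⊆ -1001,110-1
  m26 ⊆ 1-010,11-10,1101-
  m27 ⊆ 110-1,1101-
E = {-0101, 00-11, 0010-, 100-0}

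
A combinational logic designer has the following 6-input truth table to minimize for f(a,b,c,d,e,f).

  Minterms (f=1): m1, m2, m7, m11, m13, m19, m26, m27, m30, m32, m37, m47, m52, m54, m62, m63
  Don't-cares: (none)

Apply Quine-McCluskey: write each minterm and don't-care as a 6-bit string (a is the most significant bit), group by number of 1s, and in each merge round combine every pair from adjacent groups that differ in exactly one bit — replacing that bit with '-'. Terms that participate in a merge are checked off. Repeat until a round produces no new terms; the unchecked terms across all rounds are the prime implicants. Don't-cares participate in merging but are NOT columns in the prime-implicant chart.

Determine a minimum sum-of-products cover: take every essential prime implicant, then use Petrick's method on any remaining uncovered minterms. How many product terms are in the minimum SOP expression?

[col 0] 000001, 000010, 000111, 001011*, 001101, 010011*, 011010*, 011011*, 011110*, 100000, 100101, 101111*, 110100*, 110110*, 111110*, 111111*
[col 1] -11110, 0-1011, 01-011, 011-10, 01101-, 1-1111, 11-110, 1101-0, 11111-
Prime implicants: -11110, 0-1011, 000001, 000010, 000111, 001101, 01-011, 011-10, 01101-, 1-1111, 100000, 100101, 11-110, 1101-0, 11111-
PI chart (minterm → PIs covering it):
  1 | 000001  (sole → essential)
  2 | 000010  (sole → essential)
  7 | 000111  (sole → essential)
  11 | 0-1011  (sole → essential)
  13 | 001101  (sole → essential)
  19 | 01-011  (sole → essential)
  26 | 011-10,01101-
  27 | 0-1011,01-011,01101-
  30 | -11110,011-10
  32 | 100000  (sole → essential)
  37 | 100101  (sole → essential)
  47 | 1-1111  (sole → essential)
  52 | 1101-0  (sole → essential)
  54 | 11-110,1101-0
  62 | -11110,11-110,11111-
  63 | 1-1111,11111-
Essential prime implicants: 0-1011, 000001, 000010, 000111, 001101, 01-011, 1-1111, 100000, 100101, 1101-0
Petrick residual → -11110, 011-10
Minimum SOP uses 12 PIs: bcdef' + a'cd'ef + a'b'c'd'e'f + a'b'c'd'ef' + a'b'c'def + a'b'cde'f + a'bd'ef + a'bcef' + acdef + ab'c'd'e'f' + ab'c'de'f + abc'df'

12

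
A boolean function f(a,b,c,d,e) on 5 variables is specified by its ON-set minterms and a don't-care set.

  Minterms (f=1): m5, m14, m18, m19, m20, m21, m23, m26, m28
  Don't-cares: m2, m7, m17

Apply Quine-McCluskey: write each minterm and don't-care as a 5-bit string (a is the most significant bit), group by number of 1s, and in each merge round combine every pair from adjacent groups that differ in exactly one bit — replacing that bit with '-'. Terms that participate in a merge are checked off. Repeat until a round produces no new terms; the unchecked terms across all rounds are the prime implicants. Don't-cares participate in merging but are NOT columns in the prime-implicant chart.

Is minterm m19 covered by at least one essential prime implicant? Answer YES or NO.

size-2^0 implicants → 00010(✓)  00101(✓)  00111(✓)  01110  10001(✓)  10010(✓)  10011(✓)  10100(✓)  10101(✓)  10111(✓)  11010(✓)  11100(✓)
size-2^1 implicants → -0010  -0101(✓)  -0111(✓)  001-1(✓)  1-010  1-100  10-01(✓)  10-11(✓)  100-1(✓)  1001-  101-1(✓)  1010-
size-2^2 implicants → -01-1  10--1
Unchecked terms (primes): -0010, -01-1, 01110, 1-010, 1-100, 10--1, 1001-, 1010-
Minterm coverage:
  m5 ⊆ -01-1 [E]
  m14 ⊆ 01110 [E]
  m18 ⊆ -0010,1-010,1001-
  m19 ⊆ 10--1,1001-
  m20 ⊆ 1-100,1010-
  m21 ⊆ -01-1,10--1,1010-
  m23 ⊆ -01-1,10--1
  m26 ⊆ 1-010 [E]
  m28 ⊆ 1-100 [E]
E = {-01-1, 01110, 1-010, 1-100}

NO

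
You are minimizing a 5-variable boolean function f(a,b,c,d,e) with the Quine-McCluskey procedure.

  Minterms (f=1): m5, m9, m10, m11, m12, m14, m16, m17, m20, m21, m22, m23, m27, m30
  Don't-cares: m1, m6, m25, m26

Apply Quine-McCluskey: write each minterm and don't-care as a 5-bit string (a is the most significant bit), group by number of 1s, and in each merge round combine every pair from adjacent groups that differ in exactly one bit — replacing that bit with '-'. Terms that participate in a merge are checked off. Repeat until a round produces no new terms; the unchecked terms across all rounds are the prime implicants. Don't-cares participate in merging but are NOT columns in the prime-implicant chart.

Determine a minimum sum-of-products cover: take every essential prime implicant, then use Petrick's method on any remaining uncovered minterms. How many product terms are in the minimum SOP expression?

[col 0] 00001*, 00101*, 00110*, 01001*, 01010*, 01011*, 01100*, 01110*, 10000*, 10001*, 10100*, 10101*, 10110*, 10111*, 11001*, 11010*, 11011*, 11110*
[col 1] -0001*, -0101*, -0110*, -1001*, -1010*, -1011*, -1110*, 0-001*, 0-110*, 00-01*, 01-10*, 010-1*, 0101-*, 011-0, 1-001*, 1-110*, 10-00*, 10-01*, 1000-*, 101-0*, 101-1*, 1010-*, 1011-*, 11-10*, 110-1*, 1101-*
[col 2] --001, --110, -0-01, -1-10, -10-1, -101-, 10-0-, 101--
Prime implicants: --001, --110, -0-01, -1-10, -10-1, -101-, 011-0, 10-0-, 101--
PI chart (minterm → PIs covering it):
  5 | -0-01  (sole → essential)
  9 | --001,-10-1
  10 | -1-10,-101-
  11 | -10-1,-101-
  12 | 011-0  (sole → essential)
  14 | --110,-1-10,011-0
  16 | 10-0-  (sole → essential)
  17 | --001,-0-01,10-0-
  20 | 10-0-,101--
  21 | -0-01,10-0-,101--
  22 | --110,101--
  23 | 101--  (sole → essential)
  27 | -10-1,-101-
  30 | --110,-1-10
Essential prime implicants: -0-01, 011-0, 10-0-, 101--
Petrick residual → -1-10, -10-1
Minimum SOP uses 6 PIs: b'd'e + bde' + bc'e + a'bce' + ab'd' + ab'c

6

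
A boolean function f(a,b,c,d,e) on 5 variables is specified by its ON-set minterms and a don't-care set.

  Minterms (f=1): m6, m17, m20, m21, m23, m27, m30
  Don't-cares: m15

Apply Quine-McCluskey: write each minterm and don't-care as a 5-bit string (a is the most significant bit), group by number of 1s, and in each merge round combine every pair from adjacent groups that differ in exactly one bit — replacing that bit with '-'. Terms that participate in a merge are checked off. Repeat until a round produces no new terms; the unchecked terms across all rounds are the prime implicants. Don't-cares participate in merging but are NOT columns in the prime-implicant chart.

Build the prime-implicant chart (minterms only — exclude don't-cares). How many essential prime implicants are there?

6

[col 0] 00110, 01111, 10001*, 10100*, 10101*, 10111*, 11011, 11110
[col 1] 10-01, 101-1, 1010-
Prime implicants: 00110, 01111, 10-01, 101-1, 1010-, 11011, 11110
PI chart (minterm → PIs covering it):
  6 | 00110  (sole → essential)
  17 | 10-01  (sole → essential)
  20 | 1010-  (sole → essential)
  21 | 10-01,101-1,1010-
  23 | 101-1  (sole → essential)
  27 | 11011  (sole → essential)
  30 | 11110  (sole → essential)
Essential prime implicants: 00110, 10-01, 101-1, 1010-, 11011, 11110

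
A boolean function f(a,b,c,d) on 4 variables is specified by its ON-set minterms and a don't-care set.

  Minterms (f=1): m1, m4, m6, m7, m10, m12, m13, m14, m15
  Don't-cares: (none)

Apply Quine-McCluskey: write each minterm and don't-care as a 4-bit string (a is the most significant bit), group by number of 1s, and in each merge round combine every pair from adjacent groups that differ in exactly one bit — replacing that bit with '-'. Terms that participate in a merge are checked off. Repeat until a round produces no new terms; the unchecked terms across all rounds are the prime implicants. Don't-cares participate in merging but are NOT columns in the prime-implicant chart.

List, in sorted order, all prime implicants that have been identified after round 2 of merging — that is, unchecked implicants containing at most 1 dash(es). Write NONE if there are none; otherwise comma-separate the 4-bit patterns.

0001, 1-10

Round 0: 0001 0100✓ 0110✓ 0111✓ 1010✓ 1100✓ 1101✓ 1110✓ 1111✓
Round 1: -100✓ -110✓ -111✓ 01-0✓ 011-✓ 1-10 11-0✓ 11-1✓ 110-✓ 111-✓
Round 2: -1-0 -11- 11--
PIs = {-1-0, -11-, 0001, 1-10, 11--}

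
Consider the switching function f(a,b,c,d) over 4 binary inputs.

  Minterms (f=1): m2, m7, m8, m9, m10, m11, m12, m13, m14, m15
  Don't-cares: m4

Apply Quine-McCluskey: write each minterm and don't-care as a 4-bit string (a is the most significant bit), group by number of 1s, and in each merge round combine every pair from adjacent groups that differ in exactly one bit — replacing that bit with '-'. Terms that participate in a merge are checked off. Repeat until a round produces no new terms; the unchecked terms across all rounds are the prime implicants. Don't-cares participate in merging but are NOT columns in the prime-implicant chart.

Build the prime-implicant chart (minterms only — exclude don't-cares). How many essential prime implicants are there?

Round 0: 0010✓ 0100✓ 0111✓ 1000✓ 1001✓ 1010✓ 1011✓ 1100✓ 1101✓ 1110✓ 1111✓
Round 1: -010 -100 -111 1-00✓ 1-01✓ 1-10✓ 1-11✓ 10-0✓ 10-1✓ 100-✓ 101-✓ 11-0✓ 11-1✓ 110-✓ 111-✓
Round 2: 1--0✓ 1--1✓ 1-0-✓ 1-1-✓ 10--✓ 11--✓
Round 3: 1---
PIs = {-010, -100, -111, 1---}
Coverage chart:
  m2: -010 ←essential
  m7: -111 ←essential
  m8: 1--- ←essential
  m9: 1--- ←essential
  m10: -010,1---
  m11: 1--- ←essential
  m12: -100,1---
  m13: 1--- ←essential
  m14: 1--- ←essential
  m15: -111,1---
Essential: -010, -111, 1---

3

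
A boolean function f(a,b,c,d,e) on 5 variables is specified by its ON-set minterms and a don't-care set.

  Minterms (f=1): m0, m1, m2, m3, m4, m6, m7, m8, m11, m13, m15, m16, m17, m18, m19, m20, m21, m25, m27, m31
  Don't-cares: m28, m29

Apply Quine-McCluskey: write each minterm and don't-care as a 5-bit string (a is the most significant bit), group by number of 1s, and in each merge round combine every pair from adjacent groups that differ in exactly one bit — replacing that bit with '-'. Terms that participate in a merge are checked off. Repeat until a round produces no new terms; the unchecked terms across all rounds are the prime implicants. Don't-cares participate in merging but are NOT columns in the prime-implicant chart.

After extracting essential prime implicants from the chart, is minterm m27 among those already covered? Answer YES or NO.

NO

[col 0] 00000*, 00001*, 00010*, 00011*, 00100*, 00110*, 00111*, 01000*, 01011*, 01101*, 01111*, 10000*, 10001*, 10010*, 10011*, 10100*, 10101*, 11001*, 11011*, 11100*, 11101*, 11111*
[col 1] -0000*, -0001*, -0010*, -0011*, -0100*, -1011*, -1101*, -1111*, 0-000, 0-011*, 0-111*, 00-00*, 00-10*, 00-11*, 000-0*, 000-1*, 0000-*, 0001-*, 001-0*, 0011-*, 01-11*, 011-1*, 1-001*, 1-011*, 1-100*, 1-101*, 10-00*, 10-01*, 100-0*, 100-1*, 1000-*, 1001-*, 1010-*, 11-01*, 11-11*, 110-1*, 111-1*, 1110-*
[col 2] --011, -0-00, -00-0*, -00-1*, -000-*, -001-*, -1-11, -11-1, 0--11, 00--0, 00-1-, 000--*, 1--01, 1-0-1, 1-10-, 10-0-, 100--*, 11--1
[col 3] -00--
Prime implicants: --011, -0-00, -00--, -1-11, -11-1, 0--11, 0-000, 00--0, 00-1-, 1--01, 1-0-1, 1-10-, 10-0-, 11--1
PI chart (minterm → PIs covering it):
  0 | -0-00,-00--,0-000,00--0
  1 | -00--  (sole → essential)
  2 | -00--,00--0,00-1-
  3 | --011,-00--,0--11,00-1-
  4 | -0-00,00--0
  6 | 00--0,00-1-
  7 | 0--11,00-1-
  8 | 0-000  (sole → essential)
  11 | --011,-1-11,0--11
  13 | -11-1  (sole → essential)
  15 | -1-11,-11-1,0--11
  16 | -0-00,-00--,10-0-
  17 | -00--,1--01,1-0-1,10-0-
  18 | -00--  (sole → essential)
  19 | --011,-00--,1-0-1
  20 | -0-00,1-10-,10-0-
  21 | 1--01,1-10-,10-0-
  25 | 1--01,1-0-1,11--1
  27 | --011,-1-11,1-0-1,11--1
  31 | -1-11,-11-1,11--1
Essential prime implicants: -00--, -11-1, 0-000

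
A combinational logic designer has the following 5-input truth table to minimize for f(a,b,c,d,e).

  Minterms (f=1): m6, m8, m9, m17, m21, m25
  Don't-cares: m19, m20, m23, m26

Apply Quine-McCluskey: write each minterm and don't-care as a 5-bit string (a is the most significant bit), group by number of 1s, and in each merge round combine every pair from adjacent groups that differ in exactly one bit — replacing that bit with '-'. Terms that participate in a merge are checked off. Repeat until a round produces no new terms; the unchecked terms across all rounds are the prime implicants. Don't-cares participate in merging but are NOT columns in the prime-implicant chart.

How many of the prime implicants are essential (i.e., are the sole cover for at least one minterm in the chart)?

[col 0] 00110, 01000*, 01001*, 10001*, 10011*, 10100*, 10101*, 10111*, 11001*, 11010
[col 1] -1001, 0100-, 1-001, 10-01*, 10-11*, 100-1*, 101-1*, 1010-
[col 2] 10--1
Prime implicants: -1001, 00110, 0100-, 1-001, 10--1, 1010-, 11010
PI chart (minterm → PIs covering it):
  6 | 00110  (sole → essential)
  8 | 0100-  (sole → essential)
  9 | -1001,0100-
  17 | 1-001,10--1
  21 | 10--1,1010-
  25 | -1001,1-001
Essential prime implicants: 00110, 0100-

2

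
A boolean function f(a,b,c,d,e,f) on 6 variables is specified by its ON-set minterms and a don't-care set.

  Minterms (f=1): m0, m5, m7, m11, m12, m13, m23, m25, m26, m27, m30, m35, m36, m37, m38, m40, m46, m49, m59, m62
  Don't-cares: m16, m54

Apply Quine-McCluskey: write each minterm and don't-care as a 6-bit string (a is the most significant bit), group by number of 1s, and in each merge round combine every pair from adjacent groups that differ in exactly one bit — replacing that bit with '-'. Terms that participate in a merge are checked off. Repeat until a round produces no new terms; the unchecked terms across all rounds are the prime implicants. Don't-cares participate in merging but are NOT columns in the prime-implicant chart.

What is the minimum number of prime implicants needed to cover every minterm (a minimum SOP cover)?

[col 0] 000000*, 000101*, 000111*, 001011*, 001100*, 001101*, 010000*, 010111*, 011001*, 011010*, 011011*, 011110*, 100011, 100100*, 100101*, 100110*, 101000, 101110*, 110001, 110110*, 111011*, 111110*
[col 1] -00101, -11011, -11110, 0-0000, 0-0111, 0-1011, 00-101, 0001-1, 00110-, 011-10, 0110-1, 01101-, 1-0110*, 1-1110*, 10-110*, 1001-0, 10010-, 11-110*
[col 2] 1--110
Prime implicants: -00101, -11011, -11110, 0-0000, 0-0111, 0-1011, 00-101, 0001-1, 00110-, 011-10, 0110-1, 01101-, 1--110, 100011, 1001-0, 10010-, 101000, 110001
PI chart (minterm → PIs covering it):
  0 | 0-0000  (sole → essential)
  5 | -00101,00-101,0001-1
  7 | 0-0111,0001-1
  11 | 0-1011  (sole → essential)
  12 | 00110-  (sole → essential)
  13 | 00-101,00110-
  23 | 0-0111  (sole → essential)
  25 | 0110-1  (sole → essential)
  26 | 011-10,01101-
  27 | -11011,0-1011,0110-1,01101-
  30 | -11110,011-10
  35 | 100011  (sole → essential)
  36 | 1001-0,10010-
  37 | -00101,10010-
  38 | 1--110,1001-0
  40 | 101000  (sole → essential)
  46 | 1--110  (sole → essential)
  49 | 110001  (sole → essential)
  59 | -11011  (sole → essential)
  62 | -11110,1--110
Essential prime implicants: -11011, 0-0000, 0-0111, 0-1011, 00110-, 0110-1, 1--110, 100011, 101000, 110001
Petrick residual → -00101, 011-10, 1001-0
Minimum SOP uses 13 PIs: b'c'de'f + bcd'ef + a'c'd'e'f' + a'c'def + a'cd'ef + a'b'cde' + a'bcef' + a'bcd'f + adef' + ab'c'd'ef + ab'c'df' + ab'cd'e'f' + abc'd'e'f

13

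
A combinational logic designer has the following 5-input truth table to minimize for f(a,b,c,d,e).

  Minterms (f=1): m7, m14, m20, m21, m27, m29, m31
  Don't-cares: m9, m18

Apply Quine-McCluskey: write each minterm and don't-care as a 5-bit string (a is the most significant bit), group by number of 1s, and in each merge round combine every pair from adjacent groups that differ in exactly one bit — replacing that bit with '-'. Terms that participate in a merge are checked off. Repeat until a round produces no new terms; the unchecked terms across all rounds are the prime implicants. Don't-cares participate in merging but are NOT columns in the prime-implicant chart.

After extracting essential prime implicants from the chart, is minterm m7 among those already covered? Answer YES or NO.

[col 0] 00111, 01001, 01110, 10010, 10100*, 10101*, 11011*, 11101*, 11111*
[col 1] 1-101, 1010-, 11-11, 111-1
Prime implicants: 00111, 01001, 01110, 1-101, 10010, 1010-, 11-11, 111-1
PI chart (minterm → PIs covering it):
  7 | 00111  (sole → essential)
  14 | 01110  (sole → essential)
  20 | 1010-  (sole → essential)
  21 | 1-101,1010-
  27 | 11-11  (sole → essential)
  29 | 1-101,111-1
  31 | 11-11,111-1
Essential prime implicants: 00111, 01110, 1010-, 11-11

YES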